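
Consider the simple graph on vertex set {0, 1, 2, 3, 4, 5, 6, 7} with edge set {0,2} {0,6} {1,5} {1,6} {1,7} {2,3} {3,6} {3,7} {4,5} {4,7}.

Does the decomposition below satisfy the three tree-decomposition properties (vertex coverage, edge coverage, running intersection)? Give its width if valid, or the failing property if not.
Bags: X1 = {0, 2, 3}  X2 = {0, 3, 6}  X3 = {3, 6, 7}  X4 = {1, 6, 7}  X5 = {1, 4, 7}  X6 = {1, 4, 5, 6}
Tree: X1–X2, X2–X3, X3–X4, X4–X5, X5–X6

No — bags containing vertex 6 are not connected in the tree.

A tree decomposition must satisfy three properties: every vertex lies in some bag; for every edge, both endpoints lie together in some bag; and for every vertex, the bags containing it form a connected subtree. Here bags containing vertex 6 are not connected in the tree, so the decomposition is invalid.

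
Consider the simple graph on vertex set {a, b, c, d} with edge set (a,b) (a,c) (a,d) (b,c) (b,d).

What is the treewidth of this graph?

A width-2 tree decomposition is:
Bags: B1 = {a, b, d}  B2 = {a, b, c}
Tree: B1–B2
Every bag has size at most 3, so the width is 3 − 1 = 2 and tw(G) ≤ 2. Conversely, {a, b, d} is a clique of size 3, and the vertices of any clique must share a bag in every tree decomposition; so some bag has ≥ 3 vertices and tw(G) ≥ 2. Combining the bounds, tw(G) = 2.

2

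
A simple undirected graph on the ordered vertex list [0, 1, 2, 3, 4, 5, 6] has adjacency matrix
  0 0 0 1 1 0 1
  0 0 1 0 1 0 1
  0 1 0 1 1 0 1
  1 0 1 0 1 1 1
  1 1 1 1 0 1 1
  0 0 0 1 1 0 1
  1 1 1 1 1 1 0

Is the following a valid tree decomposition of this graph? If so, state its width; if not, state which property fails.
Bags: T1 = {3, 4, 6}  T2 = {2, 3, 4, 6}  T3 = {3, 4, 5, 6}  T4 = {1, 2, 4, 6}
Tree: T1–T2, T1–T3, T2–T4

A tree decomposition must satisfy three properties: every vertex lies in some bag; for every edge, both endpoints lie together in some bag; and for every vertex, the bags containing it form a connected subtree. Here vertex 0 appears in no bag, so the decomposition is invalid.

No — vertex 0 appears in no bag.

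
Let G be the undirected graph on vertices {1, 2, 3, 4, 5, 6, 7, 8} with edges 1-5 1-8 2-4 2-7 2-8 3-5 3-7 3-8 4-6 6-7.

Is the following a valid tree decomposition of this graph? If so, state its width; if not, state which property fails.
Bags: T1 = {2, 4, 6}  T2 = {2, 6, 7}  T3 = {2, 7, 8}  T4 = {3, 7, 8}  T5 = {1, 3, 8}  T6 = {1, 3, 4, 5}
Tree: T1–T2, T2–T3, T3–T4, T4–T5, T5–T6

A tree decomposition must satisfy three properties: every vertex lies in some bag; for every edge, both endpoints lie together in some bag; and for every vertex, the bags containing it form a connected subtree. Here bags containing vertex 4 are not connected in the tree, so the decomposition is invalid.

No — bags containing vertex 4 are not connected in the tree.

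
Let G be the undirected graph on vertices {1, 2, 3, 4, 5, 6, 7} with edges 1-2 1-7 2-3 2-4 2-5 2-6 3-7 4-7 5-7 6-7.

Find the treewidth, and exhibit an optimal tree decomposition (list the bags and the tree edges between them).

Treewidth 2.
Bags: B1 = {1, 2, 7}  B2 = {2, 3, 7}  B3 = {2, 6, 7}  B4 = {2, 5, 7}  B5 = {2, 4, 7}
Tree: B1–B2, B2–B3, B3–B4, B4–B5

Each bag holds 3 vertices, so the decomposition has width 2, which upper-bounds the treewidth. The edges 7–1–2–3–7 form a cycle, so G is not a tree and its treewidth is at least 2. The upper and lower bounds meet at 2, so that is the treewidth.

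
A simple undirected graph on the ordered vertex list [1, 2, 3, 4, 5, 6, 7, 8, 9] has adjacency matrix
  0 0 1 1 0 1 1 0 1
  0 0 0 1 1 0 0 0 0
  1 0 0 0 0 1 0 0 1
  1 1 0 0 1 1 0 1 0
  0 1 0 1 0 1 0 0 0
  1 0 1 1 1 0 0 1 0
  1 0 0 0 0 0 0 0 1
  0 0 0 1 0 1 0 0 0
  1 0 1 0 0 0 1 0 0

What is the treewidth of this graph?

2

A width-2 tree decomposition is:
Bags: B1 = {1, 4, 6}  B2 = {1, 3, 6}  B3 = {1, 3, 9}  B4 = {1, 7, 9}  B5 = {4, 6, 8}  B6 = {4, 5, 6}  B7 = {2, 4, 5}
Tree: B1–B2, B2–B3, B3–B4, B1–B5, B1–B6, B6–B7
Every bag has size at most 3, so the width is 3 − 1 = 2 and tw(G) ≤ 2. Conversely, {4, 6, 8} is a clique of size 3, and the vertices of any clique must share a bag in every tree decomposition; so some bag has ≥ 3 vertices and tw(G) ≥ 2. Hence tw(G) = 2 exactly.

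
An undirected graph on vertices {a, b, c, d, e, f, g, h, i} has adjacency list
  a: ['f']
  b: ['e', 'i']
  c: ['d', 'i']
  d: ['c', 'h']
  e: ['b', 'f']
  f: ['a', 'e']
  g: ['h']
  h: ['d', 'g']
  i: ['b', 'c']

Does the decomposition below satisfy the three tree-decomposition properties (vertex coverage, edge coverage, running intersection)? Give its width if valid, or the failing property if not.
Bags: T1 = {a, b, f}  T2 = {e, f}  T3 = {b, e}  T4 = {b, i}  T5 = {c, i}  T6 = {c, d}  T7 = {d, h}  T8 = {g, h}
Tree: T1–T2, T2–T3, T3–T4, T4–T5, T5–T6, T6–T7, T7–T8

No — bags containing vertex b are not connected in the tree.

A tree decomposition must satisfy three properties: every vertex lies in some bag; for every edge, both endpoints lie together in some bag; and for every vertex, the bags containing it form a connected subtree. Here bags containing vertex b are not connected in the tree, so the decomposition is invalid.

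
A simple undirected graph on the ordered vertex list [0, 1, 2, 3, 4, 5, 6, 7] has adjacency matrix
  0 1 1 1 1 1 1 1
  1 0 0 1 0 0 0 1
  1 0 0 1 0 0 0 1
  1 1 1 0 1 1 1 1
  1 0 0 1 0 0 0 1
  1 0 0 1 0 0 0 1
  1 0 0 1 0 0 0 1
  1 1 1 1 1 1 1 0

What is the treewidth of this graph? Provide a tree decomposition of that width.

Treewidth 3.
One optimal decomposition is:
Bags: B1 = {0, 2, 3, 7}  B2 = {0, 3, 6, 7}  B3 = {0, 3, 4, 7}  B4 = {0, 1, 3, 7}  B5 = {0, 3, 5, 7}
Tree: B1–B2, B1–B3, B1–B4, B3–B5

Each bag holds 4 vertices, so the decomposition has width 3, which upper-bounds the treewidth. For the lower bound, the 4 vertices {0, 1, 3, 7} are pairwise adjacent, and any tree decomposition puts a clique entirely inside one bag — forcing width ≥ 3. The upper and lower bounds meet at 3, so that is the treewidth.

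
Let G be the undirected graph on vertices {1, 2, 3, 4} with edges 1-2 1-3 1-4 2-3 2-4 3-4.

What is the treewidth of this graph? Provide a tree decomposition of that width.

With just one bag of size 4, the width is 4 − 1 = 3, so tw(G) ≤ 3. Conversely, {1, 2, 3, 4} is a clique of size 4, and the vertices of any clique must share a bag in every tree decomposition; so some bag has ≥ 4 vertices and tw(G) ≥ 3. The upper and lower bounds meet at 3, so that is the treewidth.

Treewidth 3.
One such decomposition:
Bags: B1 = {1, 2, 3, 4}
Tree: (single bag)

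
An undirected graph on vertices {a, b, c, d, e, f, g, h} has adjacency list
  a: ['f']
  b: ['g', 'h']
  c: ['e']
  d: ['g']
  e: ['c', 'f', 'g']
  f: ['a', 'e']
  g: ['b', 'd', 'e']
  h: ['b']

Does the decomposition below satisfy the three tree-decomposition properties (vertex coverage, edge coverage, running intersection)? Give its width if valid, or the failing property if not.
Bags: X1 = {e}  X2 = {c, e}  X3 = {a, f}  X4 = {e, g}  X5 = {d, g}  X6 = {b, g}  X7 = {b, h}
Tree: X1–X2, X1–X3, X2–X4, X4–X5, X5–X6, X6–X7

No — edge (f,e) lies in no bag.

A tree decomposition must satisfy three properties: every vertex lies in some bag; for every edge, both endpoints lie together in some bag; and for every vertex, the bags containing it form a connected subtree. Here edge (f,e) lies in no bag, so the decomposition is invalid.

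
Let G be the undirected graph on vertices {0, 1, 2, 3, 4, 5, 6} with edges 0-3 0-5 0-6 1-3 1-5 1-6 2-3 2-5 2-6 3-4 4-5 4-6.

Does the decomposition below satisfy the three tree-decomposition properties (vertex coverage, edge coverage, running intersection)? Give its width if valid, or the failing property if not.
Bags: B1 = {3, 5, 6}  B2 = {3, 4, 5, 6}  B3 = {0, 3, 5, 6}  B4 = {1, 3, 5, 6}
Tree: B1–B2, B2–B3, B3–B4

No — vertex 2 appears in no bag.

A tree decomposition must satisfy three properties: every vertex lies in some bag; for every edge, both endpoints lie together in some bag; and for every vertex, the bags containing it form a connected subtree. Here vertex 2 appears in no bag, so the decomposition is invalid.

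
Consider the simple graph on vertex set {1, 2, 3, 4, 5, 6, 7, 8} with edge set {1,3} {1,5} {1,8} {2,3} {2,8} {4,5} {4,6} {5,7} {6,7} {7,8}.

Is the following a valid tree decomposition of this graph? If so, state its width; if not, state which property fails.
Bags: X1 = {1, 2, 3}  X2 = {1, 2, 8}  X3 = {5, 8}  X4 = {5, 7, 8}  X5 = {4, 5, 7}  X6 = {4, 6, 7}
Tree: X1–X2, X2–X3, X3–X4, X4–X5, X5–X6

No — edge (1,5) lies in no bag.

A tree decomposition must satisfy three properties: every vertex lies in some bag; for every edge, both endpoints lie together in some bag; and for every vertex, the bags containing it form a connected subtree. Here edge (1,5) lies in no bag, so the decomposition is invalid.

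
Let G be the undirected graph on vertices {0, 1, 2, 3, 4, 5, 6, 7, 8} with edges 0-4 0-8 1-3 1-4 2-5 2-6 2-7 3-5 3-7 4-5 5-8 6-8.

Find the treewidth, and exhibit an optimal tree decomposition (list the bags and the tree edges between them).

Every bag has size at most 4, so the width is 4 − 1 = 3 and tw(G) ≤ 3. For the lower bound: the 4 vertex sets {0,6,8}, {2}, {5}, {1,3,4,7} are disjoint, each induces a connected subgraph, and every pair is joined by at least one edge of G. Contracting each set to a single vertex therefore yields K_{4} as a minor, and since treewidth is minor-monotone, tw(G) ≥ tw(K_{4}) = 3. The upper and lower bounds meet at 3, so that is the treewidth.

Treewidth 3.
One optimal decomposition is:
Bags: B1 = {0, 2, 6, 8}  B2 = {0, 2, 5, 8}  B3 = {0, 2, 4, 5}  B4 = {2, 4, 5, 7}  B5 = {3, 4, 5, 7}  B6 = {1, 3, 4, 7}
Tree: B1–B2, B2–B3, B3–B4, B4–B5, B5–B6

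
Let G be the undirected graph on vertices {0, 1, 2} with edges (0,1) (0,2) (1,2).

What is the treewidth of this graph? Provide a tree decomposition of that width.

Treewidth 2.
Bags: B1 = {0, 1, 2}
Tree: (single bag)

A single bag containing all 3 vertices is trivially a valid decomposition of width 2. On the other hand G contains the 3-clique {0, 1, 2}. A clique must lie in a single bag of any decomposition, so no decomposition can have width below 2. Therefore the treewidth is 2.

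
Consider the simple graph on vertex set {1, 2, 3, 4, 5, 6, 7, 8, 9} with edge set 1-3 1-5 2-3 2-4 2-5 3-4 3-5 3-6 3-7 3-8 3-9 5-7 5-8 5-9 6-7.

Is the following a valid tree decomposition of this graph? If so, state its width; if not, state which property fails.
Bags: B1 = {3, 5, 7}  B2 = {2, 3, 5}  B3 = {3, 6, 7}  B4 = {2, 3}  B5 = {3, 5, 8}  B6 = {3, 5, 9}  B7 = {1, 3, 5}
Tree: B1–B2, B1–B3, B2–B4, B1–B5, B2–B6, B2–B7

A tree decomposition must satisfy three properties: every vertex lies in some bag; for every edge, both endpoints lie together in some bag; and for every vertex, the bags containing it form a connected subtree. Here vertex 4 appears in no bag, so the decomposition is invalid.

No — vertex 4 appears in no bag.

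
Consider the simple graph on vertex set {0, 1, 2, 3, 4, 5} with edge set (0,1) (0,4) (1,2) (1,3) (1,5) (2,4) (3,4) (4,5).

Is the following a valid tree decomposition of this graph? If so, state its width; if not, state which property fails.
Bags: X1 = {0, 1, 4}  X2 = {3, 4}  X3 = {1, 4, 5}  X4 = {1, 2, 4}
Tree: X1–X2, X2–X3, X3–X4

A tree decomposition must satisfy three properties: every vertex lies in some bag; for every edge, both endpoints lie together in some bag; and for every vertex, the bags containing it form a connected subtree. Here edge (1,3) lies in no bag, so the decomposition is invalid.

No — edge (1,3) lies in no bag.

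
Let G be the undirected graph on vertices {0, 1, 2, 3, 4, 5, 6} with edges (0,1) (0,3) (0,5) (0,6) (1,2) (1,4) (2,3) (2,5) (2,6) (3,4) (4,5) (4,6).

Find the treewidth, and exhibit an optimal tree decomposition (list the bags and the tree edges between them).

Treewidth 3.
One such decomposition:
Bags: B1 = {0, 2, 3, 4}  B2 = {0, 2, 4, 5}  B3 = {0, 1, 2, 4}  B4 = {0, 2, 4, 6}
Tree: B1–B2, B2–B3, B3–B4

The largest bag has 4 vertices, giving width 3; this decomposition certifies tw(G) ≤ 3. For the lower bound: the 4 vertex sets {2,3}, {0,5}, {4}, {1} are disjoint, each induces a connected subgraph, and every pair is joined by at least one edge of G. Contracting each set to a single vertex therefore yields K_{4} as a minor, and since treewidth is minor-monotone, tw(G) ≥ tw(K_{4}) = 3. Therefore the treewidth is 3.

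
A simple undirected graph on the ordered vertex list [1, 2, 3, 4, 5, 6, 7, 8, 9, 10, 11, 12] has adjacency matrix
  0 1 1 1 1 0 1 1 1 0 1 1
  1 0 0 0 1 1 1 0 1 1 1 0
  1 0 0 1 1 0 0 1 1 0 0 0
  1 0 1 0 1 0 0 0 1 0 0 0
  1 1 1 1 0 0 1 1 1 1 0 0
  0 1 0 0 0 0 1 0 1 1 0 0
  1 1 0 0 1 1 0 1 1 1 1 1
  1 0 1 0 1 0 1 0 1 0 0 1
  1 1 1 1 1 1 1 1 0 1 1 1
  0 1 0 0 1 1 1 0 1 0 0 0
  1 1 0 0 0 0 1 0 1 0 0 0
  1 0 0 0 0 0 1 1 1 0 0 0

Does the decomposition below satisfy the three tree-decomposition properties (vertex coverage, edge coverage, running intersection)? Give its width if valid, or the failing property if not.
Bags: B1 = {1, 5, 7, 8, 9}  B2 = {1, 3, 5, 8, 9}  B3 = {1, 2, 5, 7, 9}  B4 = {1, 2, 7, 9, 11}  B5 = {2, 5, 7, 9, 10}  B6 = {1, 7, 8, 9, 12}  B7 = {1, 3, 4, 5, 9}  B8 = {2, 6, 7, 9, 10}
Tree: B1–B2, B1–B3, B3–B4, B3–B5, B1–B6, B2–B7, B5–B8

Vertex coverage: the bags together contain {1, 2, 3, 4, 5, 6, 7, 8, 9, 10, 11, 12}, the full vertex set. Edge coverage: each edge of G has both endpoints in at least one bag. Running intersection: for every vertex, the bags containing it form a connected subtree. All three properties hold, so this is a valid tree decomposition of width max|bag| − 1 = 4, and hence tw(G) ≤ 4.

Yes; width 4.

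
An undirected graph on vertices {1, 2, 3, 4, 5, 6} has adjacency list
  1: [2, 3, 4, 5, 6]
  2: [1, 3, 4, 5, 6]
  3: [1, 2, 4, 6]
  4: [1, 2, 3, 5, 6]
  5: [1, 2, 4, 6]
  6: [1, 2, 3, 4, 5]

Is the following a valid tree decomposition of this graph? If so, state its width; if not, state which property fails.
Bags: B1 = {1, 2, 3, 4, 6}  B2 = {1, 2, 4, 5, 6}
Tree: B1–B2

Vertex coverage: the bags together contain {1, 2, 3, 4, 5, 6}, the full vertex set. Edge coverage: each edge of G has both endpoints in at least one bag. Running intersection: for every vertex, the bags containing it form a connected subtree. All three properties hold, so this is a valid tree decomposition of width max|bag| − 1 = 4, and hence tw(G) ≤ 4.

Yes; width 4.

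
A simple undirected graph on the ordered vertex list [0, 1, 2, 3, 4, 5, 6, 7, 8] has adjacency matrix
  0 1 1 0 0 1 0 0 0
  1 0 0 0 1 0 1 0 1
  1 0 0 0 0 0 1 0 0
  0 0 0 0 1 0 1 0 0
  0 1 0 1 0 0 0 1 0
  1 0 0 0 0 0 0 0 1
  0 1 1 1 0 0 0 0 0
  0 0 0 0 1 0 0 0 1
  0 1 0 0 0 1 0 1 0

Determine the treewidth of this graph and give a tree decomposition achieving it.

Treewidth 3.
One optimal decomposition is:
Bags: B1 = {0, 2, 3, 6}  B2 = {0, 1, 3, 6}  B3 = {0, 1, 3, 4}  B4 = {0, 1, 4, 5}  B5 = {1, 4, 5, 8}  B6 = {4, 5, 7, 8}
Tree: B1–B2, B2–B3, B3–B4, B4–B5, B5–B6

Each bag holds 4 vertices, so the decomposition has width 3, which upper-bounds the treewidth. For the lower bound: the 4 vertex sets {2,3,6}, {0}, {1}, {4,5,7,8} are disjoint, each induces a connected subgraph, and every pair is joined by at least one edge of G. Contracting each set to a single vertex therefore yields K_{4} as a minor, and since treewidth is minor-monotone, tw(G) ≥ tw(K_{4}) = 3. Therefore the treewidth is 3.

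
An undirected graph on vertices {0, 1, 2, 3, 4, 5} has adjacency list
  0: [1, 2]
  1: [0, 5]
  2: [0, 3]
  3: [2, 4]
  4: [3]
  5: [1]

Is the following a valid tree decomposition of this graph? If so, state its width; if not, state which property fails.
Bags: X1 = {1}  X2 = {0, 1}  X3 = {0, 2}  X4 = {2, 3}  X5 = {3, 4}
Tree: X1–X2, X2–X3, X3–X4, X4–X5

No — vertex 5 appears in no bag.

A tree decomposition must satisfy three properties: every vertex lies in some bag; for every edge, both endpoints lie together in some bag; and for every vertex, the bags containing it form a connected subtree. Here vertex 5 appears in no bag, so the decomposition is invalid.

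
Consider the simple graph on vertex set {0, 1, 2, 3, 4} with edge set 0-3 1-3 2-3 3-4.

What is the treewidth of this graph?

1

A width-1 tree decomposition is:
Bags: B1 = {2, 3}  B2 = {3, 4}  B3 = {0, 3}  B4 = {1, 3}
Tree: B1–B2, B2–B3, B1–B4
Every bag has size at most 2, so the width is 2 − 1 = 1 and tw(G) ≤ 1. G has an edge, so its treewidth is at least 1. The upper and lower bounds meet at 1, so that is the treewidth.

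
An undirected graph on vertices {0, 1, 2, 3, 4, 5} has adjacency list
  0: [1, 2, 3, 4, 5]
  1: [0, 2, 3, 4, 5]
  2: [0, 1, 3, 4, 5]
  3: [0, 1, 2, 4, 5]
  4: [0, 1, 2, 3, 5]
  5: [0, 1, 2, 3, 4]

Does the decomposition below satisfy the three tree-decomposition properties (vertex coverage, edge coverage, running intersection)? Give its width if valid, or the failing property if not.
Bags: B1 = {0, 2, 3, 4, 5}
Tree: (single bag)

A tree decomposition must satisfy three properties: every vertex lies in some bag; for every edge, both endpoints lie together in some bag; and for every vertex, the bags containing it form a connected subtree. Here vertex 1 appears in no bag, so the decomposition is invalid.

No — vertex 1 appears in no bag.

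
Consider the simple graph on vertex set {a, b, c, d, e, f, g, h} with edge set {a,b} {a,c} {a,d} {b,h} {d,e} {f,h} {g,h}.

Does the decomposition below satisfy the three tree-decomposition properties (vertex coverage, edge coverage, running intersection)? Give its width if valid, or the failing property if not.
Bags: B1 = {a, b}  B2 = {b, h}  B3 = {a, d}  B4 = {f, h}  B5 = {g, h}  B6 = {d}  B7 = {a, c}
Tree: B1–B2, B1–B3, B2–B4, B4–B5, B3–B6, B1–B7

No — vertex e appears in no bag.

A tree decomposition must satisfy three properties: every vertex lies in some bag; for every edge, both endpoints lie together in some bag; and for every vertex, the bags containing it form a connected subtree. Here vertex e appears in no bag, so the decomposition is invalid.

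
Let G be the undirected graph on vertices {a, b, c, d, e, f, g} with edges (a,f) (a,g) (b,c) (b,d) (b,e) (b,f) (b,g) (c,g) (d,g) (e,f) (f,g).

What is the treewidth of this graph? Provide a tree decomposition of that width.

Treewidth 2.
One such decomposition:
Bags: B1 = {b, d, g}  B2 = {b, f, g}  B3 = {a, f, g}  B4 = {b, c, g}  B5 = {b, e, f}
Tree: B1–B2, B2–B3, B1–B4, B2–B5

Every bag has size at most 3, so the width is 3 − 1 = 2 and tw(G) ≤ 2. On the other hand G contains the 3-clique {a, f, g}. A clique must lie in a single bag of any decomposition, so no decomposition can have width below 2. Hence tw(G) = 2 exactly.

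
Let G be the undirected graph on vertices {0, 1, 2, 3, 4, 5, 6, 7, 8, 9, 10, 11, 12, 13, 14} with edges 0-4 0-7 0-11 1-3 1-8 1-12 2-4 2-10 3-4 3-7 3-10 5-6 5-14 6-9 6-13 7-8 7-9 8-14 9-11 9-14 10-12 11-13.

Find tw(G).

A width-3 tree decomposition is:
Bags: B1 = {1, 2, 10, 12}  B2 = {1, 2, 3, 10}  B3 = {1, 2, 3, 4}  B4 = {1, 3, 4, 8}  B5 = {3, 4, 7, 8}  B6 = {0, 4, 7, 8}  B7 = {0, 7, 8, 14}  B8 = {0, 7, 9, 14}  B9 = {0, 9, 11, 14}  B10 = {5, 9, 11, 14}  B11 = {5, 6, 9, 11}  B12 = {5, 6, 11, 13}
Tree: B1–B2, B2–B3, B3–B4, B4–B5, B5–B6, B6–B7, B7–B8, B8–B9, B9–B10, B10–B11, B11–B12
Every bag has size at most 4, so the width is 4 − 1 = 3 and tw(G) ≤ 3. For the lower bound: the 4 vertex sets {2,10,12}, {1}, {3}, {0,4,7,8} are disjoint, each induces a connected subgraph, and every pair is joined by at least one edge of G. Contracting each set to a single vertex therefore yields K_{4} as a minor, and since treewidth is minor-monotone, tw(G) ≥ tw(K_{4}) = 3. Therefore the treewidth is 3.

3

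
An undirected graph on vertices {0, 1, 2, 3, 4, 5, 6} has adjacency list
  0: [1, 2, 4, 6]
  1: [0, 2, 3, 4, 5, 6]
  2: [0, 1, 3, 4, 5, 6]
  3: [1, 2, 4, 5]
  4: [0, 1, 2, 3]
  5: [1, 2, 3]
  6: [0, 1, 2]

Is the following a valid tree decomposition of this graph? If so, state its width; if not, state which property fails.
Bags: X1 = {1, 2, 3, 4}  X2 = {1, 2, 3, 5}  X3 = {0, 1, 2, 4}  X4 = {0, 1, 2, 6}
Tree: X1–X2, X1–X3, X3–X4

Yes; width 3.

Vertex coverage: the bags together contain {0, 1, 2, 3, 4, 5, 6}, the full vertex set. Edge coverage: each edge of G has both endpoints in at least one bag. Running intersection: for every vertex, the bags containing it form a connected subtree. All three properties hold, so this is a valid tree decomposition of width max|bag| − 1 = 3, and hence tw(G) ≤ 3.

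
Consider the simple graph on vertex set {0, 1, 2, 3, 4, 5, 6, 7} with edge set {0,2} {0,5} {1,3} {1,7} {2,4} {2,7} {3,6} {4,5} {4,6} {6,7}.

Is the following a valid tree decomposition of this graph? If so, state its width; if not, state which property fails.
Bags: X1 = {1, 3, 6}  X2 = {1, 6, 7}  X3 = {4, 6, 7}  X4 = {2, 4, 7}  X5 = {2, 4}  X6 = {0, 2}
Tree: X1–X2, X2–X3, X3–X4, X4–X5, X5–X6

No — vertex 5 appears in no bag.

A tree decomposition must satisfy three properties: every vertex lies in some bag; for every edge, both endpoints lie together in some bag; and for every vertex, the bags containing it form a connected subtree. Here vertex 5 appears in no bag, so the decomposition is invalid.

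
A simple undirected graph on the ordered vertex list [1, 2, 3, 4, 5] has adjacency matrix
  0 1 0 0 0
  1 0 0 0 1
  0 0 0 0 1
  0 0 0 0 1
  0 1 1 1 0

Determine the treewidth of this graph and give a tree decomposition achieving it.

Treewidth 1.
Bags: B1 = {2, 5}  B2 = {3, 5}  B3 = {4, 5}  B4 = {1, 2}
Tree: B1–B2, B1–B3, B1–B4

Each bag holds 2 vertices, so the decomposition has width 1, which upper-bounds the treewidth. G has an edge, so its treewidth is at least 1. The upper and lower bounds meet at 1, so that is the treewidth.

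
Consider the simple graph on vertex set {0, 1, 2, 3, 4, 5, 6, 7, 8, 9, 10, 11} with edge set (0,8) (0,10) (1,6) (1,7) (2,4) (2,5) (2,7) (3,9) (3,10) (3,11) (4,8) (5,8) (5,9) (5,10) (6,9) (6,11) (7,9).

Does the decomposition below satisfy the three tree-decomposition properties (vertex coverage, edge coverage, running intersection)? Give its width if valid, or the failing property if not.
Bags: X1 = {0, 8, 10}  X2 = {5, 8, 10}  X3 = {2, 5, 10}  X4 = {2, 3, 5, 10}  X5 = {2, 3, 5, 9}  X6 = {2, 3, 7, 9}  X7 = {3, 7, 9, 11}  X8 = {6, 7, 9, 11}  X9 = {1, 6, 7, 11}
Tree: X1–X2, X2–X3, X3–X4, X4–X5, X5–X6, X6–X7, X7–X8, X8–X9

No — vertex 4 appears in no bag.

A tree decomposition must satisfy three properties: every vertex lies in some bag; for every edge, both endpoints lie together in some bag; and for every vertex, the bags containing it form a connected subtree. Here vertex 4 appears in no bag, so the decomposition is invalid.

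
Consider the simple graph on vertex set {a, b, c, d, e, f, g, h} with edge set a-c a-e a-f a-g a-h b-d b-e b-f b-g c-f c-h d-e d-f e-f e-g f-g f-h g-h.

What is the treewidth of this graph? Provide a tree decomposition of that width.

Every bag has size at most 4, so the width is 4 − 1 = 3 and tw(G) ≤ 3. For the lower bound, the 4 vertices {b, d, e, f} are pairwise adjacent, and any tree decomposition puts a clique entirely inside one bag — forcing width ≥ 3. The upper and lower bounds meet at 3, so that is the treewidth.

Treewidth 3.
Bags: B1 = {a, c, f, h}  B2 = {a, f, g, h}  B3 = {a, e, f, g}  B4 = {b, e, f, g}  B5 = {b, d, e, f}
Tree: B1–B2, B2–B3, B3–B4, B4–B5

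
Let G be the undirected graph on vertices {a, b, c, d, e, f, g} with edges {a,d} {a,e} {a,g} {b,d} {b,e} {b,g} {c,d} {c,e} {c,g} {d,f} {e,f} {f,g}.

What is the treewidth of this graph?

A width-3 tree decomposition is:
Bags: B1 = {b, d, e, g}  B2 = {a, d, e, g}  B3 = {d, e, f, g}  B4 = {c, d, e, g}
Tree: B1–B2, B2–B3, B3–B4
Each bag holds 4 vertices, so the decomposition has width 3, which upper-bounds the treewidth. For the lower bound: the 4 vertex sets {b,e}, {a,g}, {d}, {f} are disjoint, each induces a connected subgraph, and every pair is joined by at least one edge of G. Contracting each set to a single vertex therefore yields K_{4} as a minor, and since treewidth is minor-monotone, tw(G) ≥ tw(K_{4}) = 3. Hence tw(G) = 3 exactly.

3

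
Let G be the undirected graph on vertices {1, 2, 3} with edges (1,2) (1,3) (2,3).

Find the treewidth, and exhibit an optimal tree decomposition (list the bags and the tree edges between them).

Treewidth 2.
Bags: B1 = {1, 2, 3}
Tree: (single bag)

A single bag containing all 3 vertices is trivially a valid decomposition of width 2. For the lower bound, the 3 vertices {1, 2, 3} are pairwise adjacent, and any tree decomposition puts a clique entirely inside one bag — forcing width ≥ 2. The upper and lower bounds meet at 2, so that is the treewidth.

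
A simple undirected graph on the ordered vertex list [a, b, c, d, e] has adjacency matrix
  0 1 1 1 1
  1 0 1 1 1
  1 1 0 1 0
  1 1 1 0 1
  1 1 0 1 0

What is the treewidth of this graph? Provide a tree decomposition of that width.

Treewidth 3.
One optimal decomposition is:
Bags: B1 = {a, b, c, d}  B2 = {a, b, d, e}
Tree: B1–B2

Every bag has size at most 4, so the width is 4 − 1 = 3 and tw(G) ≤ 3. On the other hand G contains the 4-clique {a, b, d, e}. A clique must lie in a single bag of any decomposition, so no decomposition can have width below 3. Hence tw(G) = 3 exactly.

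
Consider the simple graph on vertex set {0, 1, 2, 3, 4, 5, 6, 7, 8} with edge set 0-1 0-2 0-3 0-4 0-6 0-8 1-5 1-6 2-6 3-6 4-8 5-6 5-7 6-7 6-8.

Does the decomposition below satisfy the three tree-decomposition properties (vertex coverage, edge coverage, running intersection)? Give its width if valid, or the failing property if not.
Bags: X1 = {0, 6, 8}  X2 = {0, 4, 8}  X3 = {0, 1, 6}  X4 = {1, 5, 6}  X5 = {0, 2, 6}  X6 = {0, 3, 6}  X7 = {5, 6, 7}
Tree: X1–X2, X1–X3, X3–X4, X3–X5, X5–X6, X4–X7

Yes; width 2.

Vertex coverage: the bags together contain {0, 1, 2, 3, 4, 5, 6, 7, 8}, the full vertex set. Edge coverage: each edge of G has both endpoints in at least one bag. Running intersection: for every vertex, the bags containing it form a connected subtree. All three properties hold, so this is a valid tree decomposition of width max|bag| − 1 = 2, and hence tw(G) ≤ 2.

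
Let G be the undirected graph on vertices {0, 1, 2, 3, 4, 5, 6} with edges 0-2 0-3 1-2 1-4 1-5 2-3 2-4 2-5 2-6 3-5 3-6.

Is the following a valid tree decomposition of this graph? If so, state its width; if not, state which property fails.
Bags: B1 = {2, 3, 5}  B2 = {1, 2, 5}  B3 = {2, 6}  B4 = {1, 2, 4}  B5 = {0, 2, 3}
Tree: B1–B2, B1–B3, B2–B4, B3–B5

No — edge (3,6) lies in no bag.

A tree decomposition must satisfy three properties: every vertex lies in some bag; for every edge, both endpoints lie together in some bag; and for every vertex, the bags containing it form a connected subtree. Here edge (3,6) lies in no bag, so the decomposition is invalid.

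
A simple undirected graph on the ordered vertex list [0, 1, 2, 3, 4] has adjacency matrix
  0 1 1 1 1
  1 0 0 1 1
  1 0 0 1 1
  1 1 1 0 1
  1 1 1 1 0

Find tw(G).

A width-3 tree decomposition is:
Bags: B1 = {0, 1, 3, 4}  B2 = {0, 2, 3, 4}
Tree: B1–B2
The largest bag has 4 vertices, giving width 3; this decomposition certifies tw(G) ≤ 3. For the lower bound, the 4 vertices {0, 1, 3, 4} are pairwise adjacent, and any tree decomposition puts a clique entirely inside one bag — forcing width ≥ 3. The upper and lower bounds meet at 3, so that is the treewidth.

3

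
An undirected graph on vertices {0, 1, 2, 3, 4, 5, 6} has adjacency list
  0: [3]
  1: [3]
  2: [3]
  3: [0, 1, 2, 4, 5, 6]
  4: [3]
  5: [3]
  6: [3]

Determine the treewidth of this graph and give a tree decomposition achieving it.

Treewidth 1.
One optimal decomposition is:
Bags: B1 = {2, 3}  B2 = {1, 3}  B3 = {3, 5}  B4 = {3, 6}  B5 = {3, 4}  B6 = {0, 3}
Tree: B1–B2, B1–B3, B2–B4, B3–B5, B4–B6

Each bag holds 2 vertices, so the decomposition has width 1, which upper-bounds the treewidth. G has an edge, so its treewidth is at least 1. Hence tw(G) = 1 exactly.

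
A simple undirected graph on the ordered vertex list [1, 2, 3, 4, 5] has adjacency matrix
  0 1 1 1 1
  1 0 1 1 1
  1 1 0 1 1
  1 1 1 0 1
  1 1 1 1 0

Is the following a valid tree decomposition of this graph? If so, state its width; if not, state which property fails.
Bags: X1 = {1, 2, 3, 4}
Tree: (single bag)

A tree decomposition must satisfy three properties: every vertex lies in some bag; for every edge, both endpoints lie together in some bag; and for every vertex, the bags containing it form a connected subtree. Here vertex 5 appears in no bag, so the decomposition is invalid.

No — vertex 5 appears in no bag.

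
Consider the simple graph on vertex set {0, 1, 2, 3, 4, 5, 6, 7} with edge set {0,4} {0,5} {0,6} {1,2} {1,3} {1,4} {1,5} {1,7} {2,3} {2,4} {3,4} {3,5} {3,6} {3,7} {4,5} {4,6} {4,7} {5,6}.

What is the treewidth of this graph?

A width-3 tree decomposition is:
Bags: B1 = {1, 3, 4, 5}  B2 = {1, 2, 3, 4}  B3 = {3, 4, 5, 6}  B4 = {0, 4, 5, 6}  B5 = {1, 3, 4, 7}
Tree: B1–B2, B1–B3, B3–B4, B1–B5
Each bag holds 4 vertices, so the decomposition has width 3, which upper-bounds the treewidth. On the other hand G contains the 4-clique {0, 4, 5, 6}. A clique must lie in a single bag of any decomposition, so no decomposition can have width below 3. Combining the bounds, tw(G) = 3.

3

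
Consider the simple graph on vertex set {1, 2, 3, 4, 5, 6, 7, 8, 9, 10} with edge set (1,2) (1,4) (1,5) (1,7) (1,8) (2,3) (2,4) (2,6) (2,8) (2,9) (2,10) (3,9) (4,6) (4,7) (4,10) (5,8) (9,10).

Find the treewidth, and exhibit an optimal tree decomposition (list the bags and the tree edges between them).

Treewidth 2.
One such decomposition:
Bags: B1 = {2, 4, 6}  B2 = {2, 4, 10}  B3 = {2, 9, 10}  B4 = {1, 2, 4}  B5 = {1, 4, 7}  B6 = {1, 2, 8}  B7 = {1, 5, 8}  B8 = {2, 3, 9}
Tree: B1–B2, B2–B3, B2–B4, B4–B5, B4–B6, B6–B7, B3–B8

Each bag holds 3 vertices, so the decomposition has width 2, which upper-bounds the treewidth. Conversely, {1, 2, 8} is a clique of size 3, and the vertices of any clique must share a bag in every tree decomposition; so some bag has ≥ 3 vertices and tw(G) ≥ 2. Hence tw(G) = 2 exactly.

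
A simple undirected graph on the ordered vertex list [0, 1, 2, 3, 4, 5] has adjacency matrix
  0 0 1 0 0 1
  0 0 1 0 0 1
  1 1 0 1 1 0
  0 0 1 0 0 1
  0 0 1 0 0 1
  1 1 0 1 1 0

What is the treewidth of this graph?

2

A width-2 tree decomposition is:
Bags: B1 = {2, 3, 5}  B2 = {1, 2, 5}  B3 = {2, 4, 5}  B4 = {0, 2, 5}
Tree: B1–B2, B2–B3, B3–B4
The largest bag has 3 vertices, giving width 2; this decomposition certifies tw(G) ≤ 2. The edges 3–5–1–2–3 form a cycle, so G is not a tree and its treewidth is at least 2. Hence tw(G) = 2 exactly.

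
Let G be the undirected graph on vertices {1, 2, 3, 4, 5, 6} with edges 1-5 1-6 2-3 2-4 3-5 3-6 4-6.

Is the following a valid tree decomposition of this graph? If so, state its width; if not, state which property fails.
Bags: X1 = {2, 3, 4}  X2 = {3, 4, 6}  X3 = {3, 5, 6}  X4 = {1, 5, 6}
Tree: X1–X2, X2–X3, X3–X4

Every vertex of G appears in some bag (union = {1, 2, 3, 4, 5, 6}); every edge is covered by a bag; and for each vertex v the set of bags containing v is connected in the bag tree. The decomposition is therefore valid. The largest bag has 3 vertices, so the width is 2.

Yes; width 2.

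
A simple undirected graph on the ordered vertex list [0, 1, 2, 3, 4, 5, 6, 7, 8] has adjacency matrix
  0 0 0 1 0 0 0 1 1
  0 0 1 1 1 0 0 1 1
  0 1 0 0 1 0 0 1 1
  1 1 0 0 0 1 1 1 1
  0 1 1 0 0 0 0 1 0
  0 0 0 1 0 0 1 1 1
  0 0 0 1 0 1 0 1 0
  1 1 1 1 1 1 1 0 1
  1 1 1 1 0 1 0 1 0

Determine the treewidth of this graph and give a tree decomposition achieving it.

Every bag has size at most 4, so the width is 4 − 1 = 3 and tw(G) ≤ 3. Conversely, {1, 2, 7, 8} is a clique of size 4, and the vertices of any clique must share a bag in every tree decomposition; so some bag has ≥ 4 vertices and tw(G) ≥ 3. Hence tw(G) = 3 exactly.

Treewidth 3.
One such decomposition:
Bags: B1 = {3, 5, 7, 8}  B2 = {0, 3, 7, 8}  B3 = {1, 3, 7, 8}  B4 = {1, 2, 7, 8}  B5 = {1, 2, 4, 7}  B6 = {3, 5, 6, 7}
Tree: B1–B2, B1–B3, B3–B4, B4–B5, B1–B6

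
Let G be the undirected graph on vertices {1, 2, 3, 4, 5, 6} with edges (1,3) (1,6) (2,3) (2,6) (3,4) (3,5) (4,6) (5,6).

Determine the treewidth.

A width-2 tree decomposition is:
Bags: B1 = {3, 5, 6}  B2 = {2, 3, 6}  B3 = {1, 3, 6}  B4 = {3, 4, 6}
Tree: B1–B2, B2–B3, B3–B4
Every bag has size at most 3, so the width is 3 − 1 = 2 and tw(G) ≤ 2. For the lower bound, G contains the cycle 5–6–2–3–5, so G is not a forest; only forests have treewidth ≤ 1, hence tw(G) ≥ 2. Combining the bounds, tw(G) = 2.

2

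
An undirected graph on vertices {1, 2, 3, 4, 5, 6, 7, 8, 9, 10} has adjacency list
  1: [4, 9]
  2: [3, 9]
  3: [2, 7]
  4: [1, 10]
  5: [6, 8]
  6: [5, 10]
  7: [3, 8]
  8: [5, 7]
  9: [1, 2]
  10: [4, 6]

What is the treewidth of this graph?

A width-2 tree decomposition is:
Bags: B1 = {2, 3, 9}  B2 = {3, 7, 9}  B3 = {7, 8, 9}  B4 = {5, 8, 9}  B5 = {5, 6, 9}  B6 = {6, 9, 10}  B7 = {4, 9, 10}  B8 = {1, 4, 9}
Tree: B1–B2, B2–B3, B3–B4, B4–B5, B5–B6, B6–B7, B7–B8
The largest bag has 3 vertices, giving width 2; this decomposition certifies tw(G) ≤ 2. Since 9–2–3–7–8–5–6–10–4–1–9 is a cycle in G, G is not acyclic. Forests are exactly the graphs of treewidth ≤ 1, so tw(G) ≥ 2. The upper and lower bounds meet at 2, so that is the treewidth.

2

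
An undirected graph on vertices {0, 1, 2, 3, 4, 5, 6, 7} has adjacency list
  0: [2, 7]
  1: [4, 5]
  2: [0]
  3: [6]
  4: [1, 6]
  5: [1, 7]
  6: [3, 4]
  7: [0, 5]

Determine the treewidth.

A width-1 tree decomposition is:
Bags: B1 = {0, 2}  B2 = {0, 7}  B3 = {5, 7}  B4 = {1, 5}  B5 = {1, 4}  B6 = {4, 6}  B7 = {3, 6}
Tree: B1–B2, B2–B3, B3–B4, B4–B5, B5–B6, B6–B7
The largest bag has 2 vertices, giving width 1; this decomposition certifies tw(G) ≤ 1. Any graph with an edge has treewidth ≥ 1, and G has the edge 2–0. Combining the bounds, tw(G) = 1.

1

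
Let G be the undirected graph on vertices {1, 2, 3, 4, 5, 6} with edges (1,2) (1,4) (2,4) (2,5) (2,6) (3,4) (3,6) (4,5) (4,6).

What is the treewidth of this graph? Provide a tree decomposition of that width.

The largest bag has 3 vertices, giving width 2; this decomposition certifies tw(G) ≤ 2. On the other hand G contains the 3-clique {1, 2, 4}. A clique must lie in a single bag of any decomposition, so no decomposition can have width below 2. Combining the bounds, tw(G) = 2.

Treewidth 2.
One optimal decomposition is:
Bags: B1 = {2, 4, 6}  B2 = {3, 4, 6}  B3 = {2, 4, 5}  B4 = {1, 2, 4}
Tree: B1–B2, B1–B3, B1–B4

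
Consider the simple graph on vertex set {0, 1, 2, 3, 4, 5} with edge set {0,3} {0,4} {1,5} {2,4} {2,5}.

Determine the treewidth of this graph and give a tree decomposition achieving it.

Treewidth 1.
One such decomposition:
Bags: B1 = {1, 5}  B2 = {2, 5}  B3 = {2, 4}  B4 = {0, 4}  B5 = {0, 3}
Tree: B1–B2, B2–B3, B3–B4, B4–B5

The largest bag has 2 vertices, giving width 1; this decomposition certifies tw(G) ≤ 1. G has an edge, so its treewidth is at least 1. Therefore the treewidth is 1.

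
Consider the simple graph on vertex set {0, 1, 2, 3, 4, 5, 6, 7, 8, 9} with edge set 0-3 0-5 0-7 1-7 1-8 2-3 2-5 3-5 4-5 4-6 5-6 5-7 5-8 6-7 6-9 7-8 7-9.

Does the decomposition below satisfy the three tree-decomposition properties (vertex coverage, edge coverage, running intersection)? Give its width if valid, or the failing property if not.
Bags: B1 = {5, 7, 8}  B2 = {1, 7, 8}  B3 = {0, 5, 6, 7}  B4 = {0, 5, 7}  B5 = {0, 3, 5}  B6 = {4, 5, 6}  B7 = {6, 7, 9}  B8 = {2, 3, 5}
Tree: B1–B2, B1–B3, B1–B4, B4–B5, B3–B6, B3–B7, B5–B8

No — bags containing vertex 0 are not connected in the tree.

A tree decomposition must satisfy three properties: every vertex lies in some bag; for every edge, both endpoints lie together in some bag; and for every vertex, the bags containing it form a connected subtree. Here bags containing vertex 0 are not connected in the tree, so the decomposition is invalid.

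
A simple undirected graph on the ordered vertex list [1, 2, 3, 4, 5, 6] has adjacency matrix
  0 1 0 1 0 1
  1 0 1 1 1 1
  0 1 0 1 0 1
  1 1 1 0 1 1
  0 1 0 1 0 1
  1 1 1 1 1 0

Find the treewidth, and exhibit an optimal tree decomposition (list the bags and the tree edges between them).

Each bag holds 4 vertices, so the decomposition has width 3, which upper-bounds the treewidth. For the lower bound, the 4 vertices {1, 2, 4, 6} are pairwise adjacent, and any tree decomposition puts a clique entirely inside one bag — forcing width ≥ 3. Hence tw(G) = 3 exactly.

Treewidth 3.
One such decomposition:
Bags: B1 = {2, 4, 5, 6}  B2 = {1, 2, 4, 6}  B3 = {2, 3, 4, 6}
Tree: B1–B2, B2–B3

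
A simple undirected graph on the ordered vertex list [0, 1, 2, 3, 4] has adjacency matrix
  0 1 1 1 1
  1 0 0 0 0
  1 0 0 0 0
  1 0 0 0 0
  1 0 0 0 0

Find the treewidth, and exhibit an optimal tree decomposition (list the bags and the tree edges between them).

The largest bag has 2 vertices, giving width 1; this decomposition certifies tw(G) ≤ 1. Any graph with an edge has treewidth ≥ 1, and G has the edge 2–0. The upper and lower bounds meet at 1, so that is the treewidth.

Treewidth 1.
One optimal decomposition is:
Bags: B1 = {0, 2}  B2 = {0, 1}  B3 = {0, 3}  B4 = {0, 4}
Tree: B1–B2, B2–B3, B3–B4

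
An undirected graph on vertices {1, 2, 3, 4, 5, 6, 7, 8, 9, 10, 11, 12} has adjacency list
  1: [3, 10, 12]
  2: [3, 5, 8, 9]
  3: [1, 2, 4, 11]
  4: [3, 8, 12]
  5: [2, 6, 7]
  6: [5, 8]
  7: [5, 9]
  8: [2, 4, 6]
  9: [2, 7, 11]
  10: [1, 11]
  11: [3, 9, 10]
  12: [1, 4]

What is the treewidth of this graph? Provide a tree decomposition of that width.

Treewidth 3.
One such decomposition:
Bags: B1 = {1, 10, 11, 12}  B2 = {1, 3, 11, 12}  B3 = {3, 4, 11, 12}  B4 = {3, 4, 9, 11}  B5 = {2, 3, 4, 9}  B6 = {2, 4, 8, 9}  B7 = {2, 7, 8, 9}  B8 = {2, 5, 7, 8}  B9 = {5, 6, 7, 8}
Tree: B1–B2, B2–B3, B3–B4, B4–B5, B5–B6, B6–B7, B7–B8, B8–B9

The largest bag has 4 vertices, giving width 3; this decomposition certifies tw(G) ≤ 3. For the lower bound: the 4 vertex sets {1,10,12}, {11}, {3}, {2,4,8,9} are disjoint, each induces a connected subgraph, and every pair is joined by at least one edge of G. Contracting each set to a single vertex therefore yields K_{4} as a minor, and since treewidth is minor-monotone, tw(G) ≥ tw(K_{4}) = 3. The upper and lower bounds meet at 3, so that is the treewidth.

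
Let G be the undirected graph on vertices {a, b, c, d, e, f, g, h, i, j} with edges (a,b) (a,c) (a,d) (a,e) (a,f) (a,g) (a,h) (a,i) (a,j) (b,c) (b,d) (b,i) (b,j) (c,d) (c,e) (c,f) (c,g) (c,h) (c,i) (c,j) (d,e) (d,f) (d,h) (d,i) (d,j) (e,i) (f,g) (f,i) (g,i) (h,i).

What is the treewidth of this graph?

4

A width-4 tree decomposition is:
Bags: B1 = {a, c, d, f, i}  B2 = {a, c, f, g, i}  B3 = {a, b, c, d, i}  B4 = {a, b, c, d, j}  B5 = {a, c, d, h, i}  B6 = {a, c, d, e, i}
Tree: B1–B2, B1–B3, B3–B4, B3–B5, B3–B6
Every bag has size at most 5, so the width is 5 − 1 = 4 and tw(G) ≤ 4. For the lower bound, the 5 vertices {a, b, c, d, j} are pairwise adjacent, and any tree decomposition puts a clique entirely inside one bag — forcing width ≥ 4. Combining the bounds, tw(G) = 4.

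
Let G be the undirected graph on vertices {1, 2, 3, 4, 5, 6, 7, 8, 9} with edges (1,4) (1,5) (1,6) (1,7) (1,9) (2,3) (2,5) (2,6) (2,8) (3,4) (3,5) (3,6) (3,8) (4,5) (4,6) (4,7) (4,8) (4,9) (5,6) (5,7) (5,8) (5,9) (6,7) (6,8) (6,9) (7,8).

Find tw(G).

4

A width-4 tree decomposition is:
Bags: B1 = {1, 4, 5, 6, 7}  B2 = {4, 5, 6, 7, 8}  B3 = {1, 4, 5, 6, 9}  B4 = {3, 4, 5, 6, 8}  B5 = {2, 3, 5, 6, 8}
Tree: B1–B2, B1–B3, B2–B4, B4–B5
Each bag holds 5 vertices, so the decomposition has width 4, which upper-bounds the treewidth. For the lower bound, the 5 vertices {2, 3, 5, 6, 8} are pairwise adjacent, and any tree decomposition puts a clique entirely inside one bag — forcing width ≥ 4. Hence tw(G) = 4 exactly.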